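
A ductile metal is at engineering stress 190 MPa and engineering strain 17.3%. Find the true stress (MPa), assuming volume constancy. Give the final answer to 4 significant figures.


sigma_true = sigma_eng * (1 + epsilon_eng)
sigma_true = 190 * (1 + 0.173)
sigma_true = 222.9 MPa


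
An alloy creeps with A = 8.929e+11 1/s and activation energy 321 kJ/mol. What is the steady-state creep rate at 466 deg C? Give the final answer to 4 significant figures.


rate = A * exp(-Q / (R*T))
T = 466 + 273.15 = 739.15 K
rate = 8.929e+11 * exp(-321e3 / (8.314 * 739.15))
rate = 1.842e-11 1/s


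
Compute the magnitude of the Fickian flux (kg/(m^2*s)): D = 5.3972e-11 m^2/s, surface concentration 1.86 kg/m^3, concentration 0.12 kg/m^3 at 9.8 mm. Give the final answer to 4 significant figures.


J = -D * (dC/dx) = D * (C1 - C2) / dx
J = 5.3972e-11 * (1.86 - 0.12) / 9.8e-03
J = 9.583e-09 kg/(m^2*s)


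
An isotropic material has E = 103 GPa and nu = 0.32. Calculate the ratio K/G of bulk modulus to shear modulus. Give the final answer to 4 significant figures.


G = E / (2*(1+nu))
G = 103 / (2*(1+0.32)) = 39.0152 GPa
K = E / (3*(1-2*nu))
K = 103 / (3*(1-2*0.32)) = 95.3704 GPa
K/G = 95.3704 / 39.0152 = 2.444


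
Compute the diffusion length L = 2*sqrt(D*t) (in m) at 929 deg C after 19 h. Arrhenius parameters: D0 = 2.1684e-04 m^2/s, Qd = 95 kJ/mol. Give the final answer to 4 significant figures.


Step 1: D = D0 * exp(-Qd/(R*T))
T = 1202.15 K
D = 2.1684e-04 * exp(-95e3 / (8.314 * 1202.15)) = 1.61489e-08 m^2/s
Step 2: L = 2*sqrt(D*t)
t = 19 h = 68400 s
L = 2*sqrt(1.61489e-08 * 68400) = 0.06647 m


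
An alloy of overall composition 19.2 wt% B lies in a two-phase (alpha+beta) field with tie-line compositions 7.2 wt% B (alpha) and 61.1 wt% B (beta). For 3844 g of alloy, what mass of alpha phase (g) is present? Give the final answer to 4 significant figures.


f_alpha = (C_beta - C0) / (C_beta - C_alpha)
f_alpha = (61.1 - 19.2) / (61.1 - 7.2) = 0.777365
m_alpha = f_alpha * m_total = 0.777365 * 3844 = 2988 g


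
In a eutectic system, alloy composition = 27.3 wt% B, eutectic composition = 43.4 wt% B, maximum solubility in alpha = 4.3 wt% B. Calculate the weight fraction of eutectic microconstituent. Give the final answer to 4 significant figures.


f_primary = (C_e - C0) / (C_e - C_alpha_max)
f_primary = (43.4 - 27.3) / (43.4 - 4.3)
f_primary = 0.411765
f_eutectic = 1 - 0.411765 = 0.5882


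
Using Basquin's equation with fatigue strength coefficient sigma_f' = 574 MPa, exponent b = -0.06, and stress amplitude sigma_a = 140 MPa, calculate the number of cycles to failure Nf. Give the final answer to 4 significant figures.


sigma_a = sigma_f' * (2*Nf)^b
2*Nf = (sigma_a / sigma_f')^(1/b)
2*Nf = (140 / 574)^(1/-0.06)
2*Nf = 1.63329e+10
Nf = 8.166e+09 cycles


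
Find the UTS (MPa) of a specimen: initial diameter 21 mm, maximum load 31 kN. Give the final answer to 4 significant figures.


A0 = pi*(d/2)^2 = pi*(21/2)^2 = 346.361 mm^2
UTS = F_max / A0 = 31*1000 / 346.361
UTS = 89.5 MPa


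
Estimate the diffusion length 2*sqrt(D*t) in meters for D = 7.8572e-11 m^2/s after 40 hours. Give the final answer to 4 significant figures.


t = 40 hr = 144000 s
Diffusion length = 2*sqrt(D*t)
= 2*sqrt(7.8572e-11 * 144000)
= 6.727e-03 m


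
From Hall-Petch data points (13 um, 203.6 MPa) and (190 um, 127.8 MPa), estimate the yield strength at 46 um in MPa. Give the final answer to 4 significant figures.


sigma_y = sigma0 + k / sqrt(d)
1/sqrt(d1) = 1/sqrt(1.3e-05) = 277.35;  1/sqrt(d2) = 72.5476
k = (sigma1 - sigma2) / (1/sqrt(d1) - 1/sqrt(d2)) = (203.6 - 127.8) / (277.35 - 72.5476) = 0.370113 MPa*m^0.5
sigma0 = sigma1 - k/sqrt(d1) = 203.6 - 0.370113*277.35 = 100.949 MPa
sigma_y(d3) = 100.949 + 0.370113 / sqrt(4.6e-05) = 155.5 MPa


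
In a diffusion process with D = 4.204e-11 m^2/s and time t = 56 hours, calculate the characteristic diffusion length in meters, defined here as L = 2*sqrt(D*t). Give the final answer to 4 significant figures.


t = 56 hr = 201600 s
Diffusion length = 2*sqrt(D*t)
= 2*sqrt(4.204e-11 * 201600)
= 5.822e-03 m


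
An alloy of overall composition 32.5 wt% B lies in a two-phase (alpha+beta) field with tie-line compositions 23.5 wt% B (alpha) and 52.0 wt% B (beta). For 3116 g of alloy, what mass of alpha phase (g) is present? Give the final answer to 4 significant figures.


f_alpha = (C_beta - C0) / (C_beta - C_alpha)
f_alpha = (52.0 - 32.5) / (52.0 - 23.5) = 0.684211
m_alpha = f_alpha * m_total = 0.684211 * 3116 = 2132 g


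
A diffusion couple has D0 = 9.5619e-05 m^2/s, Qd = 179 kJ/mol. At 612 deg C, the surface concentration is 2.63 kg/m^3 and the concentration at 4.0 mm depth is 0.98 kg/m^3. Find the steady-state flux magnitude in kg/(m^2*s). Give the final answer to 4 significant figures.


Step 1: D = D0 * exp(-Qd/(R*T))
T = 612 + 273.15 = 885.15 K
D = 9.5619e-05 * exp(-179e3 / (8.314 * 885.15)) = 2.61205e-15 m^2/s
Step 2: J = D * (C1 - C2) / dx
J = 2.61205e-15 * (2.63 - 0.98) / 4e-03
J = 1.077e-12 kg/(m^2*s)


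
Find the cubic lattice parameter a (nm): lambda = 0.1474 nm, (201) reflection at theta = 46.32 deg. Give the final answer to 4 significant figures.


d = lambda / (2*sin(theta))
d = 0.1474 / (2*sin(46.32 deg))
d = 0.101907 nm
a = d * sqrt(h^2+k^2+l^2) = 0.101907 * sqrt(5)
a = 0.2279 nm


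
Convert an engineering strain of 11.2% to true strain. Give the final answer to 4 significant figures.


epsilon_true = ln(1 + epsilon_eng)
epsilon_true = ln(1 + 0.112)
epsilon_true = 0.1062


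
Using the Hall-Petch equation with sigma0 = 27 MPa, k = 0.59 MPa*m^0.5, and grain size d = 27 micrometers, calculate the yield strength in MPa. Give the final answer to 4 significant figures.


sigma_y = sigma0 + k / sqrt(d)
d = 27 um = 2.7e-05 m
sigma_y = 27 + 0.59 / sqrt(2.7e-05)
sigma_y = 140.5 MPa


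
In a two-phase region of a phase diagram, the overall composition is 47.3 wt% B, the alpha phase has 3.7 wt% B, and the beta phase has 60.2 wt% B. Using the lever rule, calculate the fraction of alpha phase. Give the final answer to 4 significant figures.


f_alpha = (C_beta - C0) / (C_beta - C_alpha)
f_alpha = (60.2 - 47.3) / (60.2 - 3.7)
f_alpha = 0.2283


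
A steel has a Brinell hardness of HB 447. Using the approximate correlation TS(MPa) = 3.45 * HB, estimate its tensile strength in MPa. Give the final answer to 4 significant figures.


TS (MPa) = 3.45 * HB
TS = 3.45 * 447
TS = 1542 MPa


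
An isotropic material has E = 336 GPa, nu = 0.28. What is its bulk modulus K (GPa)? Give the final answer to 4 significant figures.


K = E / (3*(1-2*nu))
K = 336 / (3*(1-2*0.28))
K = 254.5 GPa


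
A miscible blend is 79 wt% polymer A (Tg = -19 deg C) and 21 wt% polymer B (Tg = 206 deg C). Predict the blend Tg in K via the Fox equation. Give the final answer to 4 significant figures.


1/Tg = w1/Tg1 + w2/Tg2 (in Kelvin)
Tg1 = 254.15 K, Tg2 = 479.15 K
1/Tg = 0.79/254.15 + 0.21/479.15
Tg = 282 K


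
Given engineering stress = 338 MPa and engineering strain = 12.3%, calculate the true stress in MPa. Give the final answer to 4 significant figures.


sigma_true = sigma_eng * (1 + epsilon_eng)
sigma_true = 338 * (1 + 0.123)
sigma_true = 379.6 MPa


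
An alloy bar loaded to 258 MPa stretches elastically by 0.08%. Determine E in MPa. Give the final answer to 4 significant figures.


E = sigma / epsilon
epsilon = 0.08% = 8e-04
E = 258 / 8e-04
E = 322500 MPa


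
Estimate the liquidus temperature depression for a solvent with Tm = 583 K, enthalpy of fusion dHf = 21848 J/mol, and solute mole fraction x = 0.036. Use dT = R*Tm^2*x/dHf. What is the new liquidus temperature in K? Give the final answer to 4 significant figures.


dT = R*Tm^2*x / dHf
dT = 8.314 * 583^2 * 0.036 / 21848
dT = 4.65627 K
T_new = 583 - 4.65627 = 578.3 K


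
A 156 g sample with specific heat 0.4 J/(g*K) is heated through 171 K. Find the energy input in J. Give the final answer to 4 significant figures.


Q = m * cp * dT
Q = 156 * 0.4 * 171
Q = 10670 J


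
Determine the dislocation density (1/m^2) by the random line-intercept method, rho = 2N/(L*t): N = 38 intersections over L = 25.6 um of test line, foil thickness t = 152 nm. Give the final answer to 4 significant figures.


rho = 2N / (L * t)
L = 25.6 um = 2.56e-05 m, t = 152 nm = 1.52e-07 m
rho = 2 * 38 / (2.56e-05 * 1.52e-07)
rho = 1.953e+13 1/m^2


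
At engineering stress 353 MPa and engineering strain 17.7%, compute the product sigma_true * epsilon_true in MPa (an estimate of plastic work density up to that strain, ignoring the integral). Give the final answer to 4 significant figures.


sigma_true = sigma_eng * (1 + epsilon_eng)
sigma_true = 353 * (1 + 0.177) = 415.481 MPa
epsilon_true = ln(1 + epsilon_eng)
epsilon_true = ln(1 + 0.177) = 0.162969
sigma_true * epsilon_true = 415.481 * 0.162969 = 67.71 MPa


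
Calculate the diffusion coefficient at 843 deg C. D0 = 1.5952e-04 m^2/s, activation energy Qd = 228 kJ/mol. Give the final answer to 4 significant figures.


D = D0 * exp(-Qd / (R*T))
T = 1116.15 K
D = 1.5952e-04 * exp(-228e3 / (8.314 * 1116.15))
D = 3.406e-15 m^2/s


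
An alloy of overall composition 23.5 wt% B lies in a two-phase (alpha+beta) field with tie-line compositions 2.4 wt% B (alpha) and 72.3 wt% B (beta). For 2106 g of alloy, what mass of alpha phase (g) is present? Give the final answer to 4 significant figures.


f_alpha = (C_beta - C0) / (C_beta - C_alpha)
f_alpha = (72.3 - 23.5) / (72.3 - 2.4) = 0.69814
m_alpha = f_alpha * m_total = 0.69814 * 2106 = 1470 g


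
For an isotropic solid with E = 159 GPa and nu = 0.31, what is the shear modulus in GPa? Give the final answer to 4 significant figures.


G = E / (2*(1+nu))
G = 159 / (2*(1+0.31))
G = 60.69 GPa


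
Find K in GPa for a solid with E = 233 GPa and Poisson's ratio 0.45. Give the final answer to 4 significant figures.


K = E / (3*(1-2*nu))
K = 233 / (3*(1-2*0.45))
K = 776.7 GPa


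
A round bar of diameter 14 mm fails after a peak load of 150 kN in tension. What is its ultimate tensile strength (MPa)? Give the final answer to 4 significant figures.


A0 = pi*(d/2)^2 = pi*(14/2)^2 = 153.938 mm^2
UTS = F_max / A0 = 150*1000 / 153.938
UTS = 974.4 MPa


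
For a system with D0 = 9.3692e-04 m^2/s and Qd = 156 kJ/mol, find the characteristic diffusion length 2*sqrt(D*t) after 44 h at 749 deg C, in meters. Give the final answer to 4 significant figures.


Step 1: D = D0 * exp(-Qd/(R*T))
T = 1022.15 K
D = 9.3692e-04 * exp(-156e3 / (8.314 * 1022.15)) = 9.98599e-12 m^2/s
Step 2: L = 2*sqrt(D*t)
t = 44 h = 158400 s
L = 2*sqrt(9.98599e-12 * 158400) = 2.515e-03 m


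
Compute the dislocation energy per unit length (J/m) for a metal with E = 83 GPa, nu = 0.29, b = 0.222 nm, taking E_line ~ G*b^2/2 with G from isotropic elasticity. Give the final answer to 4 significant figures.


Step 1: G = E / (2*(1+nu))
G = 83 / (2*(1+0.29)) = 32.1705 GPa = 3.21705e+10 Pa
Step 2: E_line = G*b^2/2
b = 0.222 nm = 2.22e-10 m
E_line = 0.5 * 3.21705e+10 * (2.22e-10)^2 = 7.927e-10 J/m


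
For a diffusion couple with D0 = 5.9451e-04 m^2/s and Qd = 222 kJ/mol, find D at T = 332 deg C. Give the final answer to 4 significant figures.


D = D0 * exp(-Qd / (R*T))
T = 605.15 K
D = 5.9451e-04 * exp(-222e3 / (8.314 * 605.15))
D = 4.084e-23 m^2/s


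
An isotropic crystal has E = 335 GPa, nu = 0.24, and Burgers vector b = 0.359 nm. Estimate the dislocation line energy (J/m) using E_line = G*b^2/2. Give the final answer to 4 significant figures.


Step 1: G = E / (2*(1+nu))
G = 335 / (2*(1+0.24)) = 135.081 GPa = 1.35081e+11 Pa
Step 2: E_line = G*b^2/2
b = 0.359 nm = 3.59e-10 m
E_line = 0.5 * 1.35081e+11 * (3.59e-10)^2 = 8.705e-09 J/m


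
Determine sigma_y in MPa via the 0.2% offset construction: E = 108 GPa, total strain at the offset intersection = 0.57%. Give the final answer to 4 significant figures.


Offset strain = 0.002
Elastic strain at yield = total_strain - offset = 5.7e-03 - 0.002 = 3.7e-03
sigma_y = E * elastic_strain = 108000 * 3.7e-03
sigma_y = 399.6 MPa


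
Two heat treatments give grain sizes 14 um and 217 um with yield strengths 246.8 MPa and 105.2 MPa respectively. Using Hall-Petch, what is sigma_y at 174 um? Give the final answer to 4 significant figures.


sigma_y = sigma0 + k / sqrt(d)
1/sqrt(d1) = 1/sqrt(1.4e-05) = 267.261;  1/sqrt(d2) = 67.8844
k = (sigma1 - sigma2) / (1/sqrt(d1) - 1/sqrt(d2)) = (246.8 - 105.2) / (267.261 - 67.8844) = 0.710213 MPa*m^0.5
sigma0 = sigma1 - k/sqrt(d1) = 246.8 - 0.710213*267.261 = 56.9876 MPa
sigma_y(d3) = 56.9876 + 0.710213 / sqrt(1.74e-04) = 110.8 MPa


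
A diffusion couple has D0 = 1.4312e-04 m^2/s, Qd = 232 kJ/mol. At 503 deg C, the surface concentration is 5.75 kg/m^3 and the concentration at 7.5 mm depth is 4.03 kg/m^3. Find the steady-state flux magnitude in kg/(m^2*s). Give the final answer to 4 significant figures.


Step 1: D = D0 * exp(-Qd/(R*T))
T = 503 + 273.15 = 776.15 K
D = 1.4312e-04 * exp(-232e3 / (8.314 * 776.15)) = 3.48027e-20 m^2/s
Step 2: J = D * (C1 - C2) / dx
J = 3.48027e-20 * (5.75 - 4.03) / 7.5e-03
J = 7.981e-18 kg/(m^2*s)


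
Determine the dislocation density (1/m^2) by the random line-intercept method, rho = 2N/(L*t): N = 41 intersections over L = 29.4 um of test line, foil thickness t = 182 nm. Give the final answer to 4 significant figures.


rho = 2N / (L * t)
L = 29.4 um = 2.94e-05 m, t = 182 nm = 1.82e-07 m
rho = 2 * 41 / (2.94e-05 * 1.82e-07)
rho = 1.532e+13 1/m^2


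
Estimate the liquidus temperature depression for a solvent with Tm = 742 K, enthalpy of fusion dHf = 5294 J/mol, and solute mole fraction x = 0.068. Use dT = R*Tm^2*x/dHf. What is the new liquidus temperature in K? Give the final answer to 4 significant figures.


dT = R*Tm^2*x / dHf
dT = 8.314 * 742^2 * 0.068 / 5294
dT = 58.7953 K
T_new = 742 - 58.7953 = 683.2 K


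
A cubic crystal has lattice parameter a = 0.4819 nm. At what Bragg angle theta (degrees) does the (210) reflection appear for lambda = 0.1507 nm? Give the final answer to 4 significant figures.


d = a / sqrt(h^2+k^2+l^2)
d = 0.4819 / sqrt(5) = 0.215512 nm
lambda = 2*d*sin(theta)  =>  sin(theta) = lambda / (2*d)
sin(theta) = 0.1507 / (2 * 0.215512) = 0.349632
theta = 20.46 deg


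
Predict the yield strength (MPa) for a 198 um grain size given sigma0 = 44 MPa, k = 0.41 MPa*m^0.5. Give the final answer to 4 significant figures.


sigma_y = sigma0 + k / sqrt(d)
d = 198 um = 1.98e-04 m
sigma_y = 44 + 0.41 / sqrt(1.98e-04)
sigma_y = 73.14 MPa


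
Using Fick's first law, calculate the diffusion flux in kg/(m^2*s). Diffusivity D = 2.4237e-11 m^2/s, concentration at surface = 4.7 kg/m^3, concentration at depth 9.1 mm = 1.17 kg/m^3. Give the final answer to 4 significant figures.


J = -D * (dC/dx) = D * (C1 - C2) / dx
J = 2.4237e-11 * (4.7 - 1.17) / 9.1e-03
J = 9.402e-09 kg/(m^2*s)


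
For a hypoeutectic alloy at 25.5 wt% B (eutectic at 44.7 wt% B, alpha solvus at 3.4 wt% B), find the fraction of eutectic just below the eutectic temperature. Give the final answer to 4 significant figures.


f_primary = (C_e - C0) / (C_e - C_alpha_max)
f_primary = (44.7 - 25.5) / (44.7 - 3.4)
f_primary = 0.464891
f_eutectic = 1 - 0.464891 = 0.5351


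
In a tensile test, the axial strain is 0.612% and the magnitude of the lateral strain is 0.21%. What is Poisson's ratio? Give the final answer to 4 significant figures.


nu = -epsilon_lat / epsilon_axial
Lateral strain is contraction (negative), so using magnitudes:
nu = 0.21 / 0.612
nu = 0.3431


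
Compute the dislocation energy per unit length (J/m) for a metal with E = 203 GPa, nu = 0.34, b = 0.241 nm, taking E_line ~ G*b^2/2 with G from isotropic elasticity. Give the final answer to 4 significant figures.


Step 1: G = E / (2*(1+nu))
G = 203 / (2*(1+0.34)) = 75.7463 GPa = 7.57463e+10 Pa
Step 2: E_line = G*b^2/2
b = 0.241 nm = 2.41e-10 m
E_line = 0.5 * 7.57463e+10 * (2.41e-10)^2 = 2.2e-09 J/m


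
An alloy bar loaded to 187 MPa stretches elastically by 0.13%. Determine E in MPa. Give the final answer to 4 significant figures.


E = sigma / epsilon
epsilon = 0.13% = 1.3e-03
E = 187 / 1.3e-03
E = 143800 MPa


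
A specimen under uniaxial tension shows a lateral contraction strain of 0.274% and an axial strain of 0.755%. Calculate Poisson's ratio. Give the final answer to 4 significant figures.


nu = -epsilon_lat / epsilon_axial
Lateral strain is contraction (negative), so using magnitudes:
nu = 0.274 / 0.755
nu = 0.3629


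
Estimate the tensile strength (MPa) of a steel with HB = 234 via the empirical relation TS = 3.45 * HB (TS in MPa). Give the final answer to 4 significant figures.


TS (MPa) = 3.45 * HB
TS = 3.45 * 234
TS = 807.3 MPa


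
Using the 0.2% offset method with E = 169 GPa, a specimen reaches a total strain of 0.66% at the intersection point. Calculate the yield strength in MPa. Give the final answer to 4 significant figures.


Offset strain = 0.002
Elastic strain at yield = total_strain - offset = 6.6e-03 - 0.002 = 4.6e-03
sigma_y = E * elastic_strain = 169000 * 4.6e-03
sigma_y = 777.4 MPa


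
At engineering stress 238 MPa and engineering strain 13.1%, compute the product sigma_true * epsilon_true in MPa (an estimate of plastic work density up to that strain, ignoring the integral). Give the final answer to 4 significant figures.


sigma_true = sigma_eng * (1 + epsilon_eng)
sigma_true = 238 * (1 + 0.131) = 269.178 MPa
epsilon_true = ln(1 + epsilon_eng)
epsilon_true = ln(1 + 0.131) = 0.123102
sigma_true * epsilon_true = 269.178 * 0.123102 = 33.14 MPa


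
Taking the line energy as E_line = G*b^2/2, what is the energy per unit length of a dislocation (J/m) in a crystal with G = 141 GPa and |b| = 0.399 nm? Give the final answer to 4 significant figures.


E = G*b^2/2
b = 0.399 nm = 3.99e-10 m
G = 141 GPa = 1.41e+11 Pa
E = 0.5 * 1.41e+11 * (3.99e-10)^2
E = 1.122e-08 J/m


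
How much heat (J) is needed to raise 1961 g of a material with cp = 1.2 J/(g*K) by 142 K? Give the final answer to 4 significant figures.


Q = m * cp * dT
Q = 1961 * 1.2 * 142
Q = 334200 J


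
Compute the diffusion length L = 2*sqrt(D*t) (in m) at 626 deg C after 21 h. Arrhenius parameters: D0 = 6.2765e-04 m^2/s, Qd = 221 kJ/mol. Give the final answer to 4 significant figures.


Step 1: D = D0 * exp(-Qd/(R*T))
T = 899.15 K
D = 6.2765e-04 * exp(-221e3 / (8.314 * 899.15)) = 9.09123e-17 m^2/s
Step 2: L = 2*sqrt(D*t)
t = 21 h = 75600 s
L = 2*sqrt(9.09123e-17 * 75600) = 5.243e-06 m


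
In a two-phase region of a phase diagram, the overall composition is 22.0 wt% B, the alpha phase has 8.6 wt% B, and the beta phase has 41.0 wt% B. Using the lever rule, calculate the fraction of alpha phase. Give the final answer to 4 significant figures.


f_alpha = (C_beta - C0) / (C_beta - C_alpha)
f_alpha = (41.0 - 22.0) / (41.0 - 8.6)
f_alpha = 0.5864


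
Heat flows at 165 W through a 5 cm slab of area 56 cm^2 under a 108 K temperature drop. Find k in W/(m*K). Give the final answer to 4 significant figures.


k = Q*L / (A*dT)
L = 0.05 m, A = 5.6e-03 m^2
k = 165 * 0.05 / (5.6e-03 * 108)
k = 13.64 W/(m*K)


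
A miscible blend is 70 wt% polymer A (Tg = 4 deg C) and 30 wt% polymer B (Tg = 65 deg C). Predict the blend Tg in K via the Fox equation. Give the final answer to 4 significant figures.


1/Tg = w1/Tg1 + w2/Tg2 (in Kelvin)
Tg1 = 277.15 K, Tg2 = 338.15 K
1/Tg = 0.7/277.15 + 0.3/338.15
Tg = 293 K


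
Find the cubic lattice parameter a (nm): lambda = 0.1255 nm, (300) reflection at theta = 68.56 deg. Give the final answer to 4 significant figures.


d = lambda / (2*sin(theta))
d = 0.1255 / (2*sin(68.56 deg))
d = 0.0674151 nm
a = d * sqrt(h^2+k^2+l^2) = 0.0674151 * sqrt(9)
a = 0.2022 nm


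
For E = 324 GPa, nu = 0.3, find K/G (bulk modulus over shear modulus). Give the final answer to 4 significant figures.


G = E / (2*(1+nu))
G = 324 / (2*(1+0.3)) = 124.615 GPa
K = E / (3*(1-2*nu))
K = 324 / (3*(1-2*0.3)) = 270 GPa
K/G = 270 / 124.615 = 2.167


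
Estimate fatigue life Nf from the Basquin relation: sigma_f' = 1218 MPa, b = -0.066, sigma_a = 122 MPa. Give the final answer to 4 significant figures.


sigma_a = sigma_f' * (2*Nf)^b
2*Nf = (sigma_a / sigma_f')^(1/b)
2*Nf = (122 / 1218)^(1/-0.066)
2*Nf = 1.38267e+15
Nf = 6.913e+14 cycles


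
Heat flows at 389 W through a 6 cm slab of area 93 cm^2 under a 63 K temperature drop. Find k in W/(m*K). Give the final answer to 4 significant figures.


k = Q*L / (A*dT)
L = 0.06 m, A = 9.3e-03 m^2
k = 389 * 0.06 / (9.3e-03 * 63)
k = 39.84 W/(m*K)


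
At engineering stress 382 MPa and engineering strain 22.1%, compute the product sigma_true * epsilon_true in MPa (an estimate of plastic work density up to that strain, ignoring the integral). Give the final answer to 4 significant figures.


sigma_true = sigma_eng * (1 + epsilon_eng)
sigma_true = 382 * (1 + 0.221) = 466.422 MPa
epsilon_true = ln(1 + epsilon_eng)
epsilon_true = ln(1 + 0.221) = 0.19967
sigma_true * epsilon_true = 466.422 * 0.19967 = 93.13 MPa


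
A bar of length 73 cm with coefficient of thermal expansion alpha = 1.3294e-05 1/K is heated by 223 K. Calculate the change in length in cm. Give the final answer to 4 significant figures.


dL = L0 * alpha * dT
dL = 73 * 1.3294e-05 * 223
dL = 0.2164 cm


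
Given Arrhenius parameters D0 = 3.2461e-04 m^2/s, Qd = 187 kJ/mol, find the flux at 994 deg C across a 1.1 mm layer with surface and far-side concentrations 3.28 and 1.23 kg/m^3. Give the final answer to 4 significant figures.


Step 1: D = D0 * exp(-Qd/(R*T))
T = 994 + 273.15 = 1267.15 K
D = 3.2461e-04 * exp(-187e3 / (8.314 * 1267.15)) = 6.34662e-12 m^2/s
Step 2: J = D * (C1 - C2) / dx
J = 6.34662e-12 * (3.28 - 1.23) / 1.1e-03
J = 1.183e-08 kg/(m^2*s)


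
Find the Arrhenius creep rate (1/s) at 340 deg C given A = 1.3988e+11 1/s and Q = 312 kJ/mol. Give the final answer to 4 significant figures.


rate = A * exp(-Q / (R*T))
T = 340 + 273.15 = 613.15 K
rate = 1.3988e+11 * exp(-312e3 / (8.314 * 613.15))
rate = 3.676e-16 1/s


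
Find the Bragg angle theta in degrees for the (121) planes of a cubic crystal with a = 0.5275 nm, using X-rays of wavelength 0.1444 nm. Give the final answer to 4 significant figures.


d = a / sqrt(h^2+k^2+l^2)
d = 0.5275 / sqrt(6) = 0.215351 nm
lambda = 2*d*sin(theta)  =>  sin(theta) = lambda / (2*d)
sin(theta) = 0.1444 / (2 * 0.215351) = 0.335267
theta = 19.59 deg


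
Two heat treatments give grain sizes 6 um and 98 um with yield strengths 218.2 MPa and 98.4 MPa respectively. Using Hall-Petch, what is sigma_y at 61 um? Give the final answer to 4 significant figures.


sigma_y = sigma0 + k / sqrt(d)
1/sqrt(d1) = 1/sqrt(6e-06) = 408.248;  1/sqrt(d2) = 101.015
k = (sigma1 - sigma2) / (1/sqrt(d1) - 1/sqrt(d2)) = (218.2 - 98.4) / (408.248 - 101.015) = 0.389932 MPa*m^0.5
sigma0 = sigma1 - k/sqrt(d1) = 218.2 - 0.389932*408.248 = 59.0109 MPa
sigma_y(d3) = 59.0109 + 0.389932 / sqrt(6.1e-05) = 108.9 MPa


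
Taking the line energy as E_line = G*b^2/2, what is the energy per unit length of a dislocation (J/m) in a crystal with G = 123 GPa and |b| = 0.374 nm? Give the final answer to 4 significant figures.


E = G*b^2/2
b = 0.374 nm = 3.74e-10 m
G = 123 GPa = 1.23e+11 Pa
E = 0.5 * 1.23e+11 * (3.74e-10)^2
E = 8.602e-09 J/m


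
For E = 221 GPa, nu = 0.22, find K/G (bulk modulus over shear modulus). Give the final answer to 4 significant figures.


G = E / (2*(1+nu))
G = 221 / (2*(1+0.22)) = 90.5738 GPa
K = E / (3*(1-2*nu))
K = 221 / (3*(1-2*0.22)) = 131.548 GPa
K/G = 131.548 / 90.5738 = 1.452


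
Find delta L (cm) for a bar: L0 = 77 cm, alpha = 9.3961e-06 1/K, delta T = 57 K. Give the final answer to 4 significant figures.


dL = L0 * alpha * dT
dL = 77 * 9.3961e-06 * 57
dL = 0.04124 cm


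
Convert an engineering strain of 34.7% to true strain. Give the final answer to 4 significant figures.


epsilon_true = ln(1 + epsilon_eng)
epsilon_true = ln(1 + 0.347)
epsilon_true = 0.2979


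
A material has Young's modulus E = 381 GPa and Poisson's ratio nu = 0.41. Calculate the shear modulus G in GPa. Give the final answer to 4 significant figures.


G = E / (2*(1+nu))
G = 381 / (2*(1+0.41))
G = 135.1 GPa


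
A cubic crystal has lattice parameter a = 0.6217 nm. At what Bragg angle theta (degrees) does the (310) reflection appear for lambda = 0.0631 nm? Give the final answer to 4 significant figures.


d = a / sqrt(h^2+k^2+l^2)
d = 0.6217 / sqrt(10) = 0.196599 nm
lambda = 2*d*sin(theta)  =>  sin(theta) = lambda / (2*d)
sin(theta) = 0.0631 / (2 * 0.196599) = 0.160479
theta = 9.235 deg


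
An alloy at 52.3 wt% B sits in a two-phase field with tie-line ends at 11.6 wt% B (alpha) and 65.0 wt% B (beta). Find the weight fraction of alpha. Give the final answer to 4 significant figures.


f_alpha = (C_beta - C0) / (C_beta - C_alpha)
f_alpha = (65.0 - 52.3) / (65.0 - 11.6)
f_alpha = 0.2378


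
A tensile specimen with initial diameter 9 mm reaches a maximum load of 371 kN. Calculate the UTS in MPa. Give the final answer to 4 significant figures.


A0 = pi*(d/2)^2 = pi*(9/2)^2 = 63.6173 mm^2
UTS = F_max / A0 = 371*1000 / 63.6173
UTS = 5832 MPa


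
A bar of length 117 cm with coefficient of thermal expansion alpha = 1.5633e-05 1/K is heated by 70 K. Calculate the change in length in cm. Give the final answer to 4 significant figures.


dL = L0 * alpha * dT
dL = 117 * 1.5633e-05 * 70
dL = 0.128 cm


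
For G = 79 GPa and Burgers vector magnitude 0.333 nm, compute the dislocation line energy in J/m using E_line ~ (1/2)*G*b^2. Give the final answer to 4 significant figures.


E = G*b^2/2
b = 0.333 nm = 3.33e-10 m
G = 79 GPa = 7.9e+10 Pa
E = 0.5 * 7.9e+10 * (3.33e-10)^2
E = 4.38e-09 J/m


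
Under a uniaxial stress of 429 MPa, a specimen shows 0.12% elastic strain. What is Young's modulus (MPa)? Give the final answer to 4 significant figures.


E = sigma / epsilon
epsilon = 0.12% = 1.2e-03
E = 429 / 1.2e-03
E = 357500 MPa


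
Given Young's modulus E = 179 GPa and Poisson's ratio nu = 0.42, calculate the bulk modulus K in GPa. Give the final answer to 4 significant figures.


K = E / (3*(1-2*nu))
K = 179 / (3*(1-2*0.42))
K = 372.9 GPa


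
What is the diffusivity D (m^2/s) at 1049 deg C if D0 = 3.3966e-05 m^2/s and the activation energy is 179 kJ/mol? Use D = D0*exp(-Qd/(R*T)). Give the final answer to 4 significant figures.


D = D0 * exp(-Qd / (R*T))
T = 1322.15 K
D = 3.3966e-05 * exp(-179e3 / (8.314 * 1322.15))
D = 2.877e-12 m^2/s


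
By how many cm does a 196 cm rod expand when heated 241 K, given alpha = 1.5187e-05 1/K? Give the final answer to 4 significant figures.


dL = L0 * alpha * dT
dL = 196 * 1.5187e-05 * 241
dL = 0.7174 cm


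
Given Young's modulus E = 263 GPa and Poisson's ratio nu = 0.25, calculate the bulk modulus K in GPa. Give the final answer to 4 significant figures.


K = E / (3*(1-2*nu))
K = 263 / (3*(1-2*0.25))
K = 175.3 GPa


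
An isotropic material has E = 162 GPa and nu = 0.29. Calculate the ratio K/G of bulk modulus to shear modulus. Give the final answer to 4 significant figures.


G = E / (2*(1+nu))
G = 162 / (2*(1+0.29)) = 62.7907 GPa
K = E / (3*(1-2*nu))
K = 162 / (3*(1-2*0.29)) = 128.571 GPa
K/G = 128.571 / 62.7907 = 2.048


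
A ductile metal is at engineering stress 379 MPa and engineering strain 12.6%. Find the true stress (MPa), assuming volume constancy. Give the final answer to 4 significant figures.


sigma_true = sigma_eng * (1 + epsilon_eng)
sigma_true = 379 * (1 + 0.126)
sigma_true = 426.8 MPa


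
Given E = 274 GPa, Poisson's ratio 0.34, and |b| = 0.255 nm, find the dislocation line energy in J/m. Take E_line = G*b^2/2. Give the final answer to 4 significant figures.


Step 1: G = E / (2*(1+nu))
G = 274 / (2*(1+0.34)) = 102.239 GPa = 1.02239e+11 Pa
Step 2: E_line = G*b^2/2
b = 0.255 nm = 2.55e-10 m
E_line = 0.5 * 1.02239e+11 * (2.55e-10)^2 = 3.324e-09 J/m


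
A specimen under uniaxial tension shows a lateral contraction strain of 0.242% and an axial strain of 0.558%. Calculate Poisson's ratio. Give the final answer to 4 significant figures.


nu = -epsilon_lat / epsilon_axial
Lateral strain is contraction (negative), so using magnitudes:
nu = 0.242 / 0.558
nu = 0.4337


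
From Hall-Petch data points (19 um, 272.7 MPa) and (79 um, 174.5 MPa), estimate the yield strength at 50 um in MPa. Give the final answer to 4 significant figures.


sigma_y = sigma0 + k / sqrt(d)
1/sqrt(d1) = 1/sqrt(1.9e-05) = 229.416;  1/sqrt(d2) = 112.509
k = (sigma1 - sigma2) / (1/sqrt(d1) - 1/sqrt(d2)) = (272.7 - 174.5) / (229.416 - 112.509) = 0.839984 MPa*m^0.5
sigma0 = sigma1 - k/sqrt(d1) = 272.7 - 0.839984*229.416 = 79.9944 MPa
sigma_y(d3) = 79.9944 + 0.839984 / sqrt(5e-05) = 198.8 MPa


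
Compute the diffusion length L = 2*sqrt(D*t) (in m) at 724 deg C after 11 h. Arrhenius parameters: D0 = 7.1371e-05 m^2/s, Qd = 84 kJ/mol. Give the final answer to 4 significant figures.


Step 1: D = D0 * exp(-Qd/(R*T))
T = 997.15 K
D = 7.1371e-05 * exp(-84e3 / (8.314 * 997.15)) = 2.83865e-09 m^2/s
Step 2: L = 2*sqrt(D*t)
t = 11 h = 39600 s
L = 2*sqrt(2.83865e-09 * 39600) = 0.0212 m


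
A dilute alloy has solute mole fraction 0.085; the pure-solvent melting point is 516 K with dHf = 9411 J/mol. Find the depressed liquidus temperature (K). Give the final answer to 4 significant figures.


dT = R*Tm^2*x / dHf
dT = 8.314 * 516^2 * 0.085 / 9411
dT = 19.9937 K
T_new = 516 - 19.9937 = 496 K


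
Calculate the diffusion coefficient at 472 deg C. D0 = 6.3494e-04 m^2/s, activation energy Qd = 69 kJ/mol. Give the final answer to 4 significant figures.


D = D0 * exp(-Qd / (R*T))
T = 745.15 K
D = 6.3494e-04 * exp(-69e3 / (8.314 * 745.15))
D = 9.24e-09 m^2/s


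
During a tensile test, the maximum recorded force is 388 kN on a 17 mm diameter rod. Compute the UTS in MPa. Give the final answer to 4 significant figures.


A0 = pi*(d/2)^2 = pi*(17/2)^2 = 226.98 mm^2
UTS = F_max / A0 = 388*1000 / 226.98
UTS = 1709 MPa


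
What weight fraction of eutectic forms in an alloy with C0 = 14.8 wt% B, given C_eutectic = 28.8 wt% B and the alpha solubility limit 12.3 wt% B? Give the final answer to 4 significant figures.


f_primary = (C_e - C0) / (C_e - C_alpha_max)
f_primary = (28.8 - 14.8) / (28.8 - 12.3)
f_primary = 0.848485
f_eutectic = 1 - 0.848485 = 0.1515


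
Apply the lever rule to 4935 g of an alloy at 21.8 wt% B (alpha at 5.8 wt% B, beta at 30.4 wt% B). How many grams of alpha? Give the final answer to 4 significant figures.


f_alpha = (C_beta - C0) / (C_beta - C_alpha)
f_alpha = (30.4 - 21.8) / (30.4 - 5.8) = 0.349593
m_alpha = f_alpha * m_total = 0.349593 * 4935 = 1725 g


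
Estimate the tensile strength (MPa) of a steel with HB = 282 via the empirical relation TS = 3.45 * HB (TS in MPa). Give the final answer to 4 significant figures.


TS (MPa) = 3.45 * HB
TS = 3.45 * 282
TS = 972.9 MPa


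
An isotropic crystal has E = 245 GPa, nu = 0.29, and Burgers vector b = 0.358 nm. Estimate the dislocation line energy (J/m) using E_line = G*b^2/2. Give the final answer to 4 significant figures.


Step 1: G = E / (2*(1+nu))
G = 245 / (2*(1+0.29)) = 94.9612 GPa = 9.49612e+10 Pa
Step 2: E_line = G*b^2/2
b = 0.358 nm = 3.58e-10 m
E_line = 0.5 * 9.49612e+10 * (3.58e-10)^2 = 6.085e-09 J/m


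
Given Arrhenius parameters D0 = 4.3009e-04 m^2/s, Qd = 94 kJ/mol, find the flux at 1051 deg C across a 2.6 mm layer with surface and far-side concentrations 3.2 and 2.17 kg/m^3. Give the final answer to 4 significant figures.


Step 1: D = D0 * exp(-Qd/(R*T))
T = 1051 + 273.15 = 1324.15 K
D = 4.3009e-04 * exp(-94e3 / (8.314 * 1324.15)) = 8.42062e-08 m^2/s
Step 2: J = D * (C1 - C2) / dx
J = 8.42062e-08 * (3.2 - 2.17) / 2.6e-03
J = 3.336e-05 kg/(m^2*s)


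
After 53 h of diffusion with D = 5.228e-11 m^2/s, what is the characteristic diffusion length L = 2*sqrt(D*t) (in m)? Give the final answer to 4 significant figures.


t = 53 hr = 190800 s
Diffusion length = 2*sqrt(D*t)
= 2*sqrt(5.228e-11 * 190800)
= 6.317e-03 m


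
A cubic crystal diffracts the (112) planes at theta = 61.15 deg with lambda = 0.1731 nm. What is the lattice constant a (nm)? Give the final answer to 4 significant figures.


d = lambda / (2*sin(theta))
d = 0.1731 / (2*sin(61.15 deg))
d = 0.0988142 nm
a = d * sqrt(h^2+k^2+l^2) = 0.0988142 * sqrt(6)
a = 0.242 nm


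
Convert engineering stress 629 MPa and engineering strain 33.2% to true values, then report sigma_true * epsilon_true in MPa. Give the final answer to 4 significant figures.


sigma_true = sigma_eng * (1 + epsilon_eng)
sigma_true = 629 * (1 + 0.332) = 837.828 MPa
epsilon_true = ln(1 + epsilon_eng)
epsilon_true = ln(1 + 0.332) = 0.286682
sigma_true * epsilon_true = 837.828 * 0.286682 = 240.2 MPa


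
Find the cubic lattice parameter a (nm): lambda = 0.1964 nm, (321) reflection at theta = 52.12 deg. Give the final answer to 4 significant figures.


d = lambda / (2*sin(theta))
d = 0.1964 / (2*sin(52.12 deg))
d = 0.124414 nm
a = d * sqrt(h^2+k^2+l^2) = 0.124414 * sqrt(14)
a = 0.4655 nm


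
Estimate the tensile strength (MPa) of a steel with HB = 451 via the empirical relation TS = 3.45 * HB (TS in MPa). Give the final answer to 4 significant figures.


TS (MPa) = 3.45 * HB
TS = 3.45 * 451
TS = 1556 MPa


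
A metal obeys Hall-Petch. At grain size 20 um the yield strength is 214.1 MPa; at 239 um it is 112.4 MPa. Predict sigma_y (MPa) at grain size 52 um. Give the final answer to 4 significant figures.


sigma_y = sigma0 + k / sqrt(d)
1/sqrt(d1) = 1/sqrt(2e-05) = 223.607;  1/sqrt(d2) = 64.6846
k = (sigma1 - sigma2) / (1/sqrt(d1) - 1/sqrt(d2)) = (214.1 - 112.4) / (223.607 - 64.6846) = 0.639936 MPa*m^0.5
sigma0 = sigma1 - k/sqrt(d1) = 214.1 - 0.639936*223.607 = 71.006 MPa
sigma_y(d3) = 71.006 + 0.639936 / sqrt(5.2e-05) = 159.7 MPa


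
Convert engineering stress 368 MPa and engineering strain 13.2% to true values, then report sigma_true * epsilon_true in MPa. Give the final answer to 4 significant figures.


sigma_true = sigma_eng * (1 + epsilon_eng)
sigma_true = 368 * (1 + 0.132) = 416.576 MPa
epsilon_true = ln(1 + epsilon_eng)
epsilon_true = ln(1 + 0.132) = 0.123986
sigma_true * epsilon_true = 416.576 * 0.123986 = 51.65 MPa


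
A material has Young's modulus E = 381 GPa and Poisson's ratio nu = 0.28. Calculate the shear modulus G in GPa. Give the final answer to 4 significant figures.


G = E / (2*(1+nu))
G = 381 / (2*(1+0.28))
G = 148.8 GPa


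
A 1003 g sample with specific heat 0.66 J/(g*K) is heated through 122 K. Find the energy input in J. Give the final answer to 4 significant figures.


Q = m * cp * dT
Q = 1003 * 0.66 * 122
Q = 80760 J


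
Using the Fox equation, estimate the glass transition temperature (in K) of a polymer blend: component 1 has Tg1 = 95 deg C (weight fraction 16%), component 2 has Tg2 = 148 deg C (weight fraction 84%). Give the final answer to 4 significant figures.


1/Tg = w1/Tg1 + w2/Tg2 (in Kelvin)
Tg1 = 368.15 K, Tg2 = 421.15 K
1/Tg = 0.16/368.15 + 0.84/421.15
Tg = 411.7 K


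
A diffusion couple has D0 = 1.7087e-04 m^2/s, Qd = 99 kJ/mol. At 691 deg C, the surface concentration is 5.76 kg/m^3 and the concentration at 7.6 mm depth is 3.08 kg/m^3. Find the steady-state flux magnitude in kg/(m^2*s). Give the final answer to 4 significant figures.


Step 1: D = D0 * exp(-Qd/(R*T))
T = 691 + 273.15 = 964.15 K
D = 1.7087e-04 * exp(-99e3 / (8.314 * 964.15)) = 7.39539e-10 m^2/s
Step 2: J = D * (C1 - C2) / dx
J = 7.39539e-10 * (5.76 - 3.08) / 7.6e-03
J = 2.608e-07 kg/(m^2*s)


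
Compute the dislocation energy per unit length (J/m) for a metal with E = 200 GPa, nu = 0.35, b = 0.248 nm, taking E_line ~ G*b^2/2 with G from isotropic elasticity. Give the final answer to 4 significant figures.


Step 1: G = E / (2*(1+nu))
G = 200 / (2*(1+0.35)) = 74.0741 GPa = 7.40741e+10 Pa
Step 2: E_line = G*b^2/2
b = 0.248 nm = 2.48e-10 m
E_line = 0.5 * 7.40741e+10 * (2.48e-10)^2 = 2.278e-09 J/m


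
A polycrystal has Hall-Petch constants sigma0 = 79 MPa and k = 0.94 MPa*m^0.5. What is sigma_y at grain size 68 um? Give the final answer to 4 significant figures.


sigma_y = sigma0 + k / sqrt(d)
d = 68 um = 6.8e-05 m
sigma_y = 79 + 0.94 / sqrt(6.8e-05)
sigma_y = 193 MPa


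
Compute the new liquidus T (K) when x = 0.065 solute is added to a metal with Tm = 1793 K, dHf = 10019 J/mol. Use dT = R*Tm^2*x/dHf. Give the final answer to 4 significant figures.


dT = R*Tm^2*x / dHf
dT = 8.314 * 1793^2 * 0.065 / 10019
dT = 173.404 K
T_new = 1793 - 173.404 = 1620 K


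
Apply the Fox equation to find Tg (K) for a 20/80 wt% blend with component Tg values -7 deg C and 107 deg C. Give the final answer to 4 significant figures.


1/Tg = w1/Tg1 + w2/Tg2 (in Kelvin)
Tg1 = 266.15 K, Tg2 = 380.15 K
1/Tg = 0.2/266.15 + 0.8/380.15
Tg = 350.2 K


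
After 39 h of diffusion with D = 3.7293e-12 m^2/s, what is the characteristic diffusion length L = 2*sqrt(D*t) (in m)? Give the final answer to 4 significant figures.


t = 39 hr = 140400 s
Diffusion length = 2*sqrt(D*t)
= 2*sqrt(3.7293e-12 * 140400)
= 1.447e-03 m


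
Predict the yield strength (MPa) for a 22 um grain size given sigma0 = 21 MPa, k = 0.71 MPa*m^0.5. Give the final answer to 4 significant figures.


sigma_y = sigma0 + k / sqrt(d)
d = 22 um = 2.2e-05 m
sigma_y = 21 + 0.71 / sqrt(2.2e-05)
sigma_y = 172.4 MPa


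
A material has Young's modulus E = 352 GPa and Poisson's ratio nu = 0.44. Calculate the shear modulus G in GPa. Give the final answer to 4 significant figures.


G = E / (2*(1+nu))
G = 352 / (2*(1+0.44))
G = 122.2 GPa


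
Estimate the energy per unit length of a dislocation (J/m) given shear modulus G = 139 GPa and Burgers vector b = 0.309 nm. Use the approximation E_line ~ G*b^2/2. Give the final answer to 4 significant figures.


E = G*b^2/2
b = 0.309 nm = 3.09e-10 m
G = 139 GPa = 1.39e+11 Pa
E = 0.5 * 1.39e+11 * (3.09e-10)^2
E = 6.636e-09 J/m


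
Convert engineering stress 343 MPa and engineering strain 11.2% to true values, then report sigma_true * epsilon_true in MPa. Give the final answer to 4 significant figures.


sigma_true = sigma_eng * (1 + epsilon_eng)
sigma_true = 343 * (1 + 0.112) = 381.416 MPa
epsilon_true = ln(1 + epsilon_eng)
epsilon_true = ln(1 + 0.112) = 0.10616
sigma_true * epsilon_true = 381.416 * 0.10616 = 40.49 MPa


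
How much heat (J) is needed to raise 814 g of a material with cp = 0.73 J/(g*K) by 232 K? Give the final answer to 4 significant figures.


Q = m * cp * dT
Q = 814 * 0.73 * 232
Q = 137900 J


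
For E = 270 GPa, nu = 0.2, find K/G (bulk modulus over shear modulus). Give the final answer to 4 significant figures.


G = E / (2*(1+nu))
G = 270 / (2*(1+0.2)) = 112.5 GPa
K = E / (3*(1-2*nu))
K = 270 / (3*(1-2*0.2)) = 150 GPa
K/G = 150 / 112.5 = 1.333


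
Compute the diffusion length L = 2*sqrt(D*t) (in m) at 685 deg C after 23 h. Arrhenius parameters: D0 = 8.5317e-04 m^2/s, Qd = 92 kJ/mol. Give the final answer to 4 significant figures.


Step 1: D = D0 * exp(-Qd/(R*T))
T = 958.15 K
D = 8.5317e-04 * exp(-92e3 / (8.314 * 958.15)) = 8.22943e-09 m^2/s
Step 2: L = 2*sqrt(D*t)
t = 23 h = 82800 s
L = 2*sqrt(8.22943e-09 * 82800) = 0.05221 m


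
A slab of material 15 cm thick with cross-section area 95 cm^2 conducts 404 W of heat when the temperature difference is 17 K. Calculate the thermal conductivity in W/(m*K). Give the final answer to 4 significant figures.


k = Q*L / (A*dT)
L = 0.15 m, A = 9.5e-03 m^2
k = 404 * 0.15 / (9.5e-03 * 17)
k = 375.2 W/(m*K)


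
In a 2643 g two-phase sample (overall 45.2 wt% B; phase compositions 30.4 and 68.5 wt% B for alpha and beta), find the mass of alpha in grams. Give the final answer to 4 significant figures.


f_alpha = (C_beta - C0) / (C_beta - C_alpha)
f_alpha = (68.5 - 45.2) / (68.5 - 30.4) = 0.611549
m_alpha = f_alpha * m_total = 0.611549 * 2643 = 1616 g
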